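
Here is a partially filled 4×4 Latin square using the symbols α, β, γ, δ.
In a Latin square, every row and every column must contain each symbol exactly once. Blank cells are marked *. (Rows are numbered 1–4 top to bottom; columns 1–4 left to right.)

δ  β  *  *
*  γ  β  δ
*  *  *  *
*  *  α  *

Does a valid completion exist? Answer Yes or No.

Yes

No row or column among the givens repeats a symbol, and propagating forced cells runs into no contradiction.
One valid completion exists (for instance, δ β γ α / α γ β δ / γ α δ β / β δ α γ).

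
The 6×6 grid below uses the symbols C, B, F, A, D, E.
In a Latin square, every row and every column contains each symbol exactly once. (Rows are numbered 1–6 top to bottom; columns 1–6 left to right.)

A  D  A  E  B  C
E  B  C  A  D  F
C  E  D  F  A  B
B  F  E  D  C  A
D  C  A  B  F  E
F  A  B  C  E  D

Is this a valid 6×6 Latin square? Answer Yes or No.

Column 3 contains A twice (at rows 1 and 5), so it is not a permutation.

No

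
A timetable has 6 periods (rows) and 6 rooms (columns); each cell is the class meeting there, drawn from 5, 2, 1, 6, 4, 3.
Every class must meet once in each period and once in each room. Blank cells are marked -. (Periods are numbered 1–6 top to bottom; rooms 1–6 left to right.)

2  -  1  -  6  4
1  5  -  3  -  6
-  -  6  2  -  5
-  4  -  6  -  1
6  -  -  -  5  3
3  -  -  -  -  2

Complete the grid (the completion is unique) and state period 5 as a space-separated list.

6 2 4 1 5 3

Period 1, room 2: period 1 has {2, 1, 6, 4} and room 2 has {5, 4}, leaving only 3.
Period 1, room 4: period 1 has {2, 1, 6, 4, 3} and room 4 has {2, 6, 3}, leaving only 5.
Period 3, room 1: period 3 has {5, 2, 6} and room 1 has {2, 1, 6, 3}, leaving only 4.
Period 3, room 2: period 3 has {5, 2, 6, 4} and room 2 has {5, 4, 3}, leaving only 1.
Period 5, room 2: period 5 has {5, 6, 3} and room 2 has {5, 1, 4, 3}, leaving only 2.
Period 5, room 3: period 5 has {5, 2, 6, 3} and room 3 has {1, 6}, leaving only 4.
Period 5, room 4: period 5 has {5, 2, 6, 4, 3} and room 4 has {5, 2, 6, 3}, leaving only 1.
So period 5 reads: 6 2 4 1 5 3.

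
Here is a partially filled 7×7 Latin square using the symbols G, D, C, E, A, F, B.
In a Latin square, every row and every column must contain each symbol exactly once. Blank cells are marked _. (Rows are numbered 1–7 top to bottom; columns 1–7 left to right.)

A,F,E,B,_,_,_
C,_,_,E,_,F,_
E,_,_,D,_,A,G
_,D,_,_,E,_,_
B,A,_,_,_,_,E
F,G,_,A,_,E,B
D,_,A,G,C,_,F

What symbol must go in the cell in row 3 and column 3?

Row 2, column 2: row 2 has {C, E, F} and column 2 has {G, D, A, F}, leaving only B.
Row 3, column 2: row 3 has {G, D, E, A} and column 2 has {G, D, A, F, B}, leaving only C.
Row 4, column 1: row 4 has {D, E} and column 1 has {D, C, E, A, F, B}, leaving only G.
Row 6, column 5: row 6 has {G, E, A, F, B} and column 5 has {C, E}, leaving only D.
Row 1, column 5: row 1 has {E, A, F, B} and column 5 has {D, C, E}, leaving only G.
Row 2, column 5: row 2 has {C, E, F, B} and column 5 has {G, D, C, E}, leaving only A.
Row 2, column 7: row 2 has {C, E, A, F, B} and column 7 has {G, E, F, B}, leaving only D.
Row 1, column 7: row 1 has {G, E, A, F, B} and column 7 has {G, D, E, F, B}, leaving only C.
Row 1, column 6: row 1 has {G, C, E, A, F, B} and column 6 has {E, A, F}, leaving only D.
Row 2, column 3: row 2 has {D, C, E, A, F, B} and column 3 has {E, A}, leaving only G.
Row 4, column 7: row 4 has {G, D, E} and column 7 has {G, D, C, E, F, B}, leaving only A.
Row 5, column 5: row 5 has {E, A, B} and column 5 has {G, D, C, E, A}, leaving only F.
Row 3, column 5: row 3 has {G, D, C, E, A} and column 5 has {G, D, C, E, A, F}, leaving only B.
Row 3 already has {G, D, C, E, A, B} and column 3 already has {G, E, A}, so row 3, column 3 must be F.

F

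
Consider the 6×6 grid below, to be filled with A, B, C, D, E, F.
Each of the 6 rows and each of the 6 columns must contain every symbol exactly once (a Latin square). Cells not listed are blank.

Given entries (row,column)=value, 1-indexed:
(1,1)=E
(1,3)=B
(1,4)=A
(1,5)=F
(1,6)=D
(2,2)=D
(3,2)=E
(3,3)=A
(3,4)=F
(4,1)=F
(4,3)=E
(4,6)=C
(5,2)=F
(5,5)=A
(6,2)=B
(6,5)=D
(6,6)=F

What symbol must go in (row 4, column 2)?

Row 4 already has {C, E, F} and column 2 already has {B, D, E, F}, so row 4, column 2 must be A.

A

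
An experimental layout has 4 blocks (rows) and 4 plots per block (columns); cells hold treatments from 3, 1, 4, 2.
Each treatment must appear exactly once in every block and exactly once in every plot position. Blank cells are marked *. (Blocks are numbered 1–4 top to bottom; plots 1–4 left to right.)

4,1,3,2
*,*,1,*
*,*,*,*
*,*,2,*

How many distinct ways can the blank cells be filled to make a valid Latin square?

Block 2, plot 1: eliminating its block and plot leaves {3, 2}.
Block 2, plot 2: eliminating its block and plot leaves {3, 4, 2}.
Block 2, plot 4: eliminating its block and plot leaves {3, 4}.
Block 3, plot 1: eliminating its block and plot leaves {3, 1, 2}.
Block 3, plot 2: eliminating its block and plot leaves {3, 4, 2}.
Block 3, plot 3: eliminating its block and plot leaves {4}.
Block 3, plot 4: eliminating its block and plot leaves {3, 1, 4}.
Block 4, plot 1: eliminating its block and plot leaves {3, 1}.
Block 4, plot 2: eliminating its block and plot leaves {3, 4}.
Block 4, plot 4: eliminating its block and plot leaves {3, 1, 4}.
Enumerating the assignments across these blanks that avoid any block or plot repeat gives 4 completions.

4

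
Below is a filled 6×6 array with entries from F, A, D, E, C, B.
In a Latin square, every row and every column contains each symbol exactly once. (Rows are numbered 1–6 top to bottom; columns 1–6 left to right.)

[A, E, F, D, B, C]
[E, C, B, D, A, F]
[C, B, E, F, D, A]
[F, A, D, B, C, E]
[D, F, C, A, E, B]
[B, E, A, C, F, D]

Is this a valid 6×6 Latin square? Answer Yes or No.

Every row is a permutation, but column 4 contains D twice (at rows 1 and 2).

No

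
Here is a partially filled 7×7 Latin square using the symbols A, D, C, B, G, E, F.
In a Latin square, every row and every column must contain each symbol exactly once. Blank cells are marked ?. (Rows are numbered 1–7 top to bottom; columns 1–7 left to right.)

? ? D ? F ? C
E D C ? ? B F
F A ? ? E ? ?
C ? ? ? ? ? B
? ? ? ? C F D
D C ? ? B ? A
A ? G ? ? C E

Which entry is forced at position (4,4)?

D

Row 3, column 3: row 3 has {A, E, F} and column 3 has {D, C, G}, leaving only B.
Row 3, column 7: row 3 has {A, B, E, F} and column 7 has {A, D, C, B, E, F}, leaving only G.
Row 3, column 6: row 3 has {A, B, G, E, F} and column 6 has {C, B, F}, leaving only D.
Row 3, column 4: row 3 has {A, D, B, G, E, F} and column 4 has {}, leaving only C.
Row 7, column 5: row 7 has {A, C, G, E} and column 5 has {C, B, E, F}, leaving only D.
Row 4, column 4 is narrowed to {A, D, G, E, F}.
If it were A, then row 4, column 3 would be left with no valid symbol.
If it were G, then row 4, column 3 would be left with no valid symbol.
If it were E, propagating the remaining blanks reaches a contradiction.
If it were F, propagating the remaining blanks reaches a contradiction.
So row 4, column 4 must be D.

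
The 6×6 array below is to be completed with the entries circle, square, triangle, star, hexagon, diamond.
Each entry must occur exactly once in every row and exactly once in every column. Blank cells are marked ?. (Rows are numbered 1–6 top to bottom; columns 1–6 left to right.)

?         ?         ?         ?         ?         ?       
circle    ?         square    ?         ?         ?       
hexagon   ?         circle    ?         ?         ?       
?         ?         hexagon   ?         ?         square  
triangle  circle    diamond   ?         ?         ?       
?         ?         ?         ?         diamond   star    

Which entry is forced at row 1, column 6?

circle

Row 5, column 6: row 5 has {circle, triangle, diamond} and column 6 has {square, star}, leaving only hexagon.
Row 6, column 1: row 6 has {star, diamond} and column 1 has {circle, triangle, hexagon}, leaving only square.
Row 6, column 3: row 6 has {square, star, diamond} and column 3 has {circle, square, hexagon, diamond}, leaving only triangle.
Row 1, column 3: row 1 has {} and column 3 has {circle, square, triangle, hexagon, diamond}, leaving only star.
Row 1, column 1: row 1 has {star} and column 1 has {circle, square, triangle, hexagon}, leaving only diamond.
Row 4, column 1: row 4 has {square, hexagon} and column 1 has {circle, square, triangle, hexagon, diamond}, leaving only star.
Row 6, column 2: row 6 has {square, triangle, star, diamond} and column 2 has {circle}, leaving only hexagon.
Row 6, column 4: row 6 has {square, triangle, star, hexagon, diamond} and column 4 has {}, leaving only circle.
Row 1, column 6 is narrowed to {circle, triangle}.
If it were triangle, then row 3, column 6 would be left with no valid symbol.
So row 1, column 6 must be circle.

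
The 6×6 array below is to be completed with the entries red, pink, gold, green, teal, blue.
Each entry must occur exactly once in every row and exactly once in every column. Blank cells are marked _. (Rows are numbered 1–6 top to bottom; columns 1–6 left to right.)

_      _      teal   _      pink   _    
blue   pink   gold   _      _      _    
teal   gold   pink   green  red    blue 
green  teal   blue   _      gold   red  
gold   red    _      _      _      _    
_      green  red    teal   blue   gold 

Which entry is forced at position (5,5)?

teal

Row 1, column 1: row 1 has {pink, teal} and column 1 has {gold, green, teal, blue}, leaving only red.
Row 1, column 2: row 1 has {red, pink, teal} and column 2 has {red, pink, gold, green, teal}, leaving only blue.
Row 1, column 4: row 1 has {red, pink, teal, blue} and column 4 has {green, teal}, leaving only gold.
Row 1, column 6: row 1 has {red, pink, gold, teal, blue} and column 6 has {red, gold, blue}, leaving only green.
Row 2, column 4: row 2 has {pink, gold, blue} and column 4 has {gold, green, teal}, leaving only red.
Row 2, column 6: row 2 has {red, pink, gold, blue} and column 6 has {red, gold, green, blue}, leaving only teal.
Row 2, column 5: row 2 has {red, pink, gold, teal, blue} and column 5 has {red, pink, gold, blue}, leaving only green.
Row 5 already has {red, gold} and column 5 already has {red, pink, gold, green, blue}, so row 5, column 5 must be teal.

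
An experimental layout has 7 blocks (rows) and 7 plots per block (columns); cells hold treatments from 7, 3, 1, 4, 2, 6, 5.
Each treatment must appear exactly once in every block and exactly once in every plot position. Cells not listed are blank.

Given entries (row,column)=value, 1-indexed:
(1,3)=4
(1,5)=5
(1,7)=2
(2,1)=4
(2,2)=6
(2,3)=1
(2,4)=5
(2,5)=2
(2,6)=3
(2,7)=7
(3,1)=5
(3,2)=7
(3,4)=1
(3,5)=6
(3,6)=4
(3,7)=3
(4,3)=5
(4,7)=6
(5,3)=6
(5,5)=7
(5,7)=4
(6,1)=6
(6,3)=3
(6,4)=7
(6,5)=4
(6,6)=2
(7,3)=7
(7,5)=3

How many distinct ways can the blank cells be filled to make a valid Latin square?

6

Block 1, plot 1: eliminating its block and plot leaves {7, 3, 1}.
Block 1, plot 2: eliminating its block and plot leaves {3, 1}.
Block 1, plot 4: eliminating its block and plot leaves {3, 6}.
Block 1, plot 6: eliminating its block and plot leaves {7, 1, 6}.
Block 3, plot 3: eliminating its block and plot leaves {2}.
Block 4, plot 1: eliminating its block and plot leaves {7, 3, 1, 2}.
Block 4, plot 2: eliminating its block and plot leaves {3, 1, 4, 2}.
Block 4, plot 4: eliminating its block and plot leaves {3, 4, 2}.
Block 4, plot 5: eliminating its block and plot leaves {1}.
Block 4, plot 6: eliminating its block and plot leaves {7, 1}.
Block 5, plot 1: eliminating its block and plot leaves {3, 1, 2}.
Block 5, plot 2: eliminating its block and plot leaves {3, 1, 2, 5}.
Block 5, plot 4: eliminating its block and plot leaves {3, 2}.
Block 5, plot 6: eliminating its block and plot leaves {1, 5}.
Block 6, plot 2: eliminating its block and plot leaves {1, 5}.
Block 6, plot 7: eliminating its block and plot leaves {1, 5}.
Block 7, plot 1: eliminating its block and plot leaves {1, 2}.
Block 7, plot 2: eliminating its block and plot leaves {1, 4, 2, 5}.
Block 7, plot 4: eliminating its block and plot leaves {4, 2, 6}.
Block 7, plot 6: eliminating its block and plot leaves {1, 6, 5}.
Block 7, plot 7: eliminating its block and plot leaves {1, 5}.
Enumerating the assignments across these blanks that avoid any block or plot repeat gives 6 completions.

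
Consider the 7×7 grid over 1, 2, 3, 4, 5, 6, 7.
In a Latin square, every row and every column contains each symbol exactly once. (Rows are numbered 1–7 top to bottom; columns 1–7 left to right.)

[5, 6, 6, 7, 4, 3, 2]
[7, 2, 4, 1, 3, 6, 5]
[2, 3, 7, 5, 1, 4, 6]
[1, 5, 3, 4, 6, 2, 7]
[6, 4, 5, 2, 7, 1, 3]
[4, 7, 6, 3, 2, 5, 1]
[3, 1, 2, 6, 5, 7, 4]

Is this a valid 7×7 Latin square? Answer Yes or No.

Row 1 contains 6 twice (at columns 2 and 3), so it is not a permutation.

No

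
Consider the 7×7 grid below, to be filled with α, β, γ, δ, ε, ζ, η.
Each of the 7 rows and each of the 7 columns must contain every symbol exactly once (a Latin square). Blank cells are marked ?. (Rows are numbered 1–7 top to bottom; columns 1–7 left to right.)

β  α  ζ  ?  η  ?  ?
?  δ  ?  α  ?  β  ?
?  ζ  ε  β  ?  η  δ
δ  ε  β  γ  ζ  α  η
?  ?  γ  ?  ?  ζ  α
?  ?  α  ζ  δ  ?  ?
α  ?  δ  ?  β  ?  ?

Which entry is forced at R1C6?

Row 2, column 3: row 2 has {α, β, δ} and column 3 has {α, β, γ, δ, ε, ζ}, leaving only η.
Row 3, column 1: row 3 has {β, δ, ε, ζ, η} and column 1 has {α, β, δ}, leaving only γ.
Row 3, column 5: row 3 has {β, γ, δ, ε, ζ, η} and column 5 has {β, δ, ζ, η}, leaving only α.
Row 5, column 5: row 5 has {α, γ, ζ} and column 5 has {α, β, δ, ζ, η}, leaving only ε.
Row 2, column 5: row 2 has {α, β, δ, η} and column 5 has {α, β, δ, ε, ζ, η}, leaving only γ.
Row 5, column 1: row 5 has {α, γ, ε, ζ} and column 1 has {α, β, γ, δ}, leaving only η.
Row 5, column 2: row 5 has {α, γ, ε, ζ, η} and column 2 has {α, δ, ε, ζ}, leaving only β.
Row 5, column 4: row 5 has {α, β, γ, ε, ζ, η} and column 4 has {α, β, γ, ζ}, leaving only δ.
Row 1, column 4: row 1 has {α, β, ζ, η} and column 4 has {α, β, γ, δ, ζ}, leaving only ε.
Row 1, column 7: row 1 has {α, β, ε, ζ, η} and column 7 has {α, δ, η}, leaving only γ.
Row 1 already has {α, β, γ, ε, ζ, η} and column 6 already has {α, β, ζ, η}, so row 1, column 6 must be δ.

δ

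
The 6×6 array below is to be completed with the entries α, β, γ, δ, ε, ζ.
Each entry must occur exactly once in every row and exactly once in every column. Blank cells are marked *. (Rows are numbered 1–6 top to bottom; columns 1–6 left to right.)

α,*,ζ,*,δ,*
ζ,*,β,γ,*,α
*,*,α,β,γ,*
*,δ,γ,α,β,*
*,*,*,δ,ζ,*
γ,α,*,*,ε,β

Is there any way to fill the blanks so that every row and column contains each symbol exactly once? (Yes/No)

Row 2, column 5: row 2 together with column 5 already contain {α, β, γ, δ, ε, ζ} — every symbol — so nothing can go there. The grid has no valid completion.

No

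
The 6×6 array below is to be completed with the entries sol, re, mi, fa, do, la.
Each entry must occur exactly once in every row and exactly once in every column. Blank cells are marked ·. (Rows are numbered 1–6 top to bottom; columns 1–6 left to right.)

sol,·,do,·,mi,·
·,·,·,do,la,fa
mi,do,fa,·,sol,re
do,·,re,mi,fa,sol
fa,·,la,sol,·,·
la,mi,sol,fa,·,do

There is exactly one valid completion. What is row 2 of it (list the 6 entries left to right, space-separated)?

Row 2, column 1: row 2 has {fa, do, la} and column 1 has {sol, mi, fa, do, la}, leaving only re.
Row 2, column 2: row 2 has {re, fa, do, la} and column 2 has {mi, do}, leaving only sol.
Row 2, column 3: row 2 has {sol, re, fa, do, la} and column 3 has {sol, re, fa, do, la}, leaving only mi.
So row 2 reads: re sol mi do la fa.

re sol mi do la fa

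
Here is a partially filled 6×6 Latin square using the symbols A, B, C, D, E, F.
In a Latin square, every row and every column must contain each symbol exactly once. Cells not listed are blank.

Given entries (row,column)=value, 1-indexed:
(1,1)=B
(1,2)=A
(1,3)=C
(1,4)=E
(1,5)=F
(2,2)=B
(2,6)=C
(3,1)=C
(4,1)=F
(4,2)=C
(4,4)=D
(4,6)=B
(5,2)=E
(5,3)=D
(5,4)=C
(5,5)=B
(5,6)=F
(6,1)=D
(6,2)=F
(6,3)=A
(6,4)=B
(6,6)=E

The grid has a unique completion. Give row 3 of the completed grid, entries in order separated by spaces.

Row 3, column 2: row 3 has {C} and column 2 has {A, B, C, E, F}, leaving only D.
Row 3, column 6: row 3 has {C, D} and column 6 has {B, C, E, F}, leaving only A.
Row 3, column 4: row 3 has {A, C, D} and column 4 has {B, C, D, E}, leaving only F.
Row 3, column 5: row 3 has {A, C, D, F} and column 5 has {B, F}, leaving only E.
Row 3, column 3: row 3 has {A, C, D, E, F} and column 3 has {A, C, D}, leaving only B.
So row 3 reads: C D B F E A.

C D B F E A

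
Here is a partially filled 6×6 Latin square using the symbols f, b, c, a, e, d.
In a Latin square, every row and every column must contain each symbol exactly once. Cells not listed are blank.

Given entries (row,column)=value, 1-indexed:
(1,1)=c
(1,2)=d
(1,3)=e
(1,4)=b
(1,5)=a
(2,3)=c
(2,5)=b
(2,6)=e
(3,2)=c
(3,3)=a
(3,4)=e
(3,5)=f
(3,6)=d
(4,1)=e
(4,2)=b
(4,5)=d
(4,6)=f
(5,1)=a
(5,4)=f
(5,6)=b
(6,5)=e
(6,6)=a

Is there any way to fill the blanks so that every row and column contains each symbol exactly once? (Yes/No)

Row 1, column 6: row 1 together with column 6 already contain {f, b, c, a, e, d} — every symbol — so nothing can go there. The grid has no valid completion.

No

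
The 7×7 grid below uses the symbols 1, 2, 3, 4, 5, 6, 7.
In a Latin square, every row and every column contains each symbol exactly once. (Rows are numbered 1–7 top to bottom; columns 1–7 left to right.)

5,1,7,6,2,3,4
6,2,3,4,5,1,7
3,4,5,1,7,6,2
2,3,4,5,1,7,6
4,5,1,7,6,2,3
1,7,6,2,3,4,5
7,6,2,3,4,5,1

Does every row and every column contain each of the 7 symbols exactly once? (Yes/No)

Yes

Each row is a permutation of the 7 symbols, and so is each column.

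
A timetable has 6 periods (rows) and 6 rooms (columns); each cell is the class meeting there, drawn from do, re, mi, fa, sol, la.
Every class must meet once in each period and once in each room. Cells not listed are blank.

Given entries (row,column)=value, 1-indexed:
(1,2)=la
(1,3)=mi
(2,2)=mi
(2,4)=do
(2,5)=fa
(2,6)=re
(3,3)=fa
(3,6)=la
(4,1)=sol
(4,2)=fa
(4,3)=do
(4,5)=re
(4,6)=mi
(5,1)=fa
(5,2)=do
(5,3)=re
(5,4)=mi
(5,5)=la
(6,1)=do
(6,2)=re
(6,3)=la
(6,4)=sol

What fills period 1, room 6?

do

Period 1, room 1: period 1 has {mi, la} and room 1 has {do, fa, sol}, leaving only re.
Period 1, room 4: period 1 has {re, mi, la} and room 4 has {do, mi, sol}, leaving only fa.
Period 2, room 1: period 2 has {do, re, mi, fa} and room 1 has {do, re, fa, sol}, leaving only la.
Period 2, room 3: period 2 has {do, re, mi, fa, la} and room 3 has {do, re, mi, fa, la}, leaving only sol.
Period 3, room 1: period 3 has {fa, la} and room 1 has {do, re, fa, sol, la}, leaving only mi.
Period 3, room 2: period 3 has {mi, fa, la} and room 2 has {do, re, mi, fa, la}, leaving only sol.
Period 3, room 4: period 3 has {mi, fa, sol, la} and room 4 has {do, mi, fa, sol}, leaving only re.
Period 3, room 5: period 3 has {re, mi, fa, sol, la} and room 5 has {re, fa, la}, leaving only do.
Period 1, room 5: period 1 has {re, mi, fa, la} and room 5 has {do, re, fa, la}, leaving only sol.
Period 1 already has {re, mi, fa, sol, la} and room 6 already has {re, mi, la}, so period 1, room 6 must be do.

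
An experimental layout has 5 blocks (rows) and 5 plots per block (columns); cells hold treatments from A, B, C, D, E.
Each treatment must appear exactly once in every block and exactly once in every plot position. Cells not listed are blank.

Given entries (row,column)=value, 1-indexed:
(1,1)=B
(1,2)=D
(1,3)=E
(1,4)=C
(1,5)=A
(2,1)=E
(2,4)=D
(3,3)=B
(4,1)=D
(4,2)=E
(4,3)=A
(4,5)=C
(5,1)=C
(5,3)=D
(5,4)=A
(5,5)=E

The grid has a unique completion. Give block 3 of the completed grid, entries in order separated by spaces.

Block 3, plot 1: block 3 has {B} and plot 1 has {B, C, D, E}, leaving only A.
Block 3, plot 2: block 3 has {A, B} and plot 2 has {D, E}, leaving only C.
Block 3, plot 4: block 3 has {A, B, C} and plot 4 has {A, C, D}, leaving only E.
Block 3, plot 5: block 3 has {A, B, C, E} and plot 5 has {A, C, E}, leaving only D.
So block 3 reads: A C B E D.

A C B E D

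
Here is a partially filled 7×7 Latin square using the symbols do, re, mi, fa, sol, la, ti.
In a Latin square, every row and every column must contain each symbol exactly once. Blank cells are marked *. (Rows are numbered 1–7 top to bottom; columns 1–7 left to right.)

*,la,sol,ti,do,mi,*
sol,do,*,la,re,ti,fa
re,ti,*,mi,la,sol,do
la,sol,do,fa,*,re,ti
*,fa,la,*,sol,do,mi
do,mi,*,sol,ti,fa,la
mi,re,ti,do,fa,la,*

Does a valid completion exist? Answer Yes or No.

Yes

No row or column among the givens repeats a symbol, and propagating forced cells runs into no contradiction.
One valid completion exists (for instance, fa la sol ti do mi re / sol do mi la re ti fa / re ti fa mi la sol do / la sol do fa mi re ti / ti fa la re sol do mi / do mi re sol ti fa la / mi re ti do fa la sol).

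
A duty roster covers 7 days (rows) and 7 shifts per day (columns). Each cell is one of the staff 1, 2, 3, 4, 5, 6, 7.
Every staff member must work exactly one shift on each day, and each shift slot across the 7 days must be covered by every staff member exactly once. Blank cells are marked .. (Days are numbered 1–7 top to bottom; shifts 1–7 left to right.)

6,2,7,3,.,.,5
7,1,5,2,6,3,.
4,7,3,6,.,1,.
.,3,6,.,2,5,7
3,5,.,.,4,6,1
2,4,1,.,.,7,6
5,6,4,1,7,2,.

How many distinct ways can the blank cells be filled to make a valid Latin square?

1

Day 1, shift 5: eliminating its day and shift leaves {1}.
Day 1, shift 6: eliminating its day and shift leaves {4}.
Day 2, shift 7: eliminating its day and shift leaves {4}.
Day 3, shift 5: eliminating its day and shift leaves {5}.
Day 3, shift 7: eliminating its day and shift leaves {2}.
Day 4, shift 1: eliminating its day and shift leaves {1}.
Day 4, shift 4: eliminating its day and shift leaves {4}.
Day 5, shift 3: eliminating its day and shift leaves {2}.
Day 5, shift 4: eliminating its day and shift leaves {7}.
Day 6, shift 4: eliminating its day and shift leaves {5}.
Day 6, shift 5: eliminating its day and shift leaves {3, 5}.
Day 7, shift 7: eliminating its day and shift leaves {3}.
Only one assignment across all blanks avoids any day or shift repeat, giving 1 completion.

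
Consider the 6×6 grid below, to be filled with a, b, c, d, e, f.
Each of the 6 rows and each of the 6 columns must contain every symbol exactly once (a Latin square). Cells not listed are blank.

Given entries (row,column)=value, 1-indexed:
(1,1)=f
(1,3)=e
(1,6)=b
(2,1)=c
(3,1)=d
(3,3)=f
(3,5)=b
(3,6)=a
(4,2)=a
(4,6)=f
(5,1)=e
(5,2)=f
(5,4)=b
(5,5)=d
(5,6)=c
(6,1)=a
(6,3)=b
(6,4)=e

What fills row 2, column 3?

Row 3, column 4: row 3 has {a, b, d, f} and column 4 has {b, e}, leaving only c.
Row 3, column 2: row 3 has {a, b, c, d, f} and column 2 has {a, f}, leaving only e.
Row 4, column 1: row 4 has {a, f} and column 1 has {a, c, d, e, f}, leaving only b.
Row 4, column 4: row 4 has {a, b, f} and column 4 has {b, c, e}, leaving only d.
Row 1, column 4: row 1 has {b, e, f} and column 4 has {b, c, d, e}, leaving only a.
Row 1, column 5: row 1 has {a, b, e, f} and column 5 has {b, d}, leaving only c.
Row 1, column 2: row 1 has {a, b, c, e, f} and column 2 has {a, e, f}, leaving only d.
Row 2, column 2: row 2 has {c} and column 2 has {a, d, e, f}, leaving only b.
Row 2, column 4: row 2 has {b, c} and column 4 has {a, b, c, d, e}, leaving only f.
Row 4, column 3: row 4 has {a, b, d, f} and column 3 has {b, e, f}, leaving only c.
Row 4, column 5: row 4 has {a, b, c, d, f} and column 5 has {b, c, d}, leaving only e.
Row 2, column 5: row 2 has {b, c, f} and column 5 has {b, c, d, e}, leaving only a.
Row 2 already has {a, b, c, f} and column 3 already has {b, c, e, f}, so row 2, column 3 must be d.

d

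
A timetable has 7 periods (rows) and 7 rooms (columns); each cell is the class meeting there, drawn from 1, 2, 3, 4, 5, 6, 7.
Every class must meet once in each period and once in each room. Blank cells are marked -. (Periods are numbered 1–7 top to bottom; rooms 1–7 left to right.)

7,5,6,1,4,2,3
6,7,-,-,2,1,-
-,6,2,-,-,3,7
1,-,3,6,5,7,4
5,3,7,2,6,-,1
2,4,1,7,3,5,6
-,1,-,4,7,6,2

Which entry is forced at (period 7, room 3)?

5

Period 7 already has {1, 2, 4, 6, 7} and room 3 already has {1, 2, 3, 6, 7}, so period 7, room 3 must be 5.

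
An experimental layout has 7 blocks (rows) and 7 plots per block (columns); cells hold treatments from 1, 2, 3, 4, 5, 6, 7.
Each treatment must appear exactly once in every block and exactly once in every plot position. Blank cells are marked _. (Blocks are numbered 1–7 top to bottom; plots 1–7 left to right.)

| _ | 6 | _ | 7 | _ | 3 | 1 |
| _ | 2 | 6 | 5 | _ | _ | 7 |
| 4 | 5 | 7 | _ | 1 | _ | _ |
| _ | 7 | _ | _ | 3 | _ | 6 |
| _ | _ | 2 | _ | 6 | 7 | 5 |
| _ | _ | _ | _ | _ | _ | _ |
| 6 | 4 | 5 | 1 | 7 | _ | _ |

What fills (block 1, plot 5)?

Block 1, plot 3: block 1 has {1, 3, 6, 7} and plot 3 has {2, 5, 6, 7}, leaving only 4.
Block 2, plot 5: block 2 has {2, 5, 6, 7} and plot 5 has {1, 3, 6, 7}, leaving only 4.
Block 2, plot 6: block 2 has {2, 4, 5, 6, 7} and plot 6 has {3, 7}, leaving only 1.
Block 2, plot 1: block 2 has {1, 2, 4, 5, 6, 7} and plot 1 has {4, 6}, leaving only 3.
Block 4, plot 3: block 4 has {3, 6, 7} and plot 3 has {2, 4, 5, 6, 7}, leaving only 1.
Block 5, plot 1: block 5 has {2, 5, 6, 7} and plot 1 has {3, 4, 6}, leaving only 1.
Block 5, plot 2: block 5 has {1, 2, 5, 6, 7} and plot 2 has {2, 4, 5, 6, 7}, leaving only 3.
Block 5, plot 4: block 5 has {1, 2, 3, 5, 6, 7} and plot 4 has {1, 5, 7}, leaving only 4.
Block 4, plot 4: block 4 has {1, 3, 6, 7} and plot 4 has {1, 4, 5, 7}, leaving only 2.
Block 4, plot 1: block 4 has {1, 2, 3, 6, 7} and plot 1 has {1, 3, 4, 6}, leaving only 5.
Block 1, plot 1: block 1 has {1, 3, 4, 6, 7} and plot 1 has {1, 3, 4, 5, 6}, leaving only 2.
Block 1 already has {1, 2, 3, 4, 6, 7} and plot 5 already has {1, 3, 4, 6, 7}, so block 1, plot 5 must be 5.

5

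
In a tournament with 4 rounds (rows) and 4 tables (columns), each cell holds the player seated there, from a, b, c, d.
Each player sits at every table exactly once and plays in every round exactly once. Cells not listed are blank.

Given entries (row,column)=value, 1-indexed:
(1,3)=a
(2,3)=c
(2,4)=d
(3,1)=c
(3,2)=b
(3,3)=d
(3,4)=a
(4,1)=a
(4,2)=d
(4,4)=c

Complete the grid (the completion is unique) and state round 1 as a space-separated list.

d c a b

Round 1, table 2: round 1 has {a} and table 2 has {b, d}, leaving only c.
Round 1, table 4: round 1 has {a, c} and table 4 has {a, c, d}, leaving only b.
Round 1, table 1: round 1 has {a, b, c} and table 1 has {a, c}, leaving only d.
So round 1 reads: d c a b.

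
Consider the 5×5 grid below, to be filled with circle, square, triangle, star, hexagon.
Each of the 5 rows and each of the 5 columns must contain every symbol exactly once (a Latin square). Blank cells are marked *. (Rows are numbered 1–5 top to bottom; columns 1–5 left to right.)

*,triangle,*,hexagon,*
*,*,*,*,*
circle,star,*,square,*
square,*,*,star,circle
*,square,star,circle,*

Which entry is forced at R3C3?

hexagon

Row 1, column 1: row 1 has {triangle, hexagon} and column 1 has {circle, square}, leaving only star.
Row 1, column 5: row 1 has {triangle, star, hexagon} and column 5 has {circle}, leaving only square.
Row 1, column 3: row 1 has {square, triangle, star, hexagon} and column 3 has {star}, leaving only circle.
Row 2, column 4: row 2 has {} and column 4 has {circle, square, star, hexagon}, leaving only triangle.
Row 2, column 1: row 2 has {triangle} and column 1 has {circle, square, star}, leaving only hexagon.
Row 2, column 2: row 2 has {triangle, hexagon} and column 2 has {square, triangle, star}, leaving only circle.
Row 2, column 3: row 2 has {circle, triangle, hexagon} and column 3 has {circle, star}, leaving only square.
Row 2, column 5: row 2 has {circle, square, triangle, hexagon} and column 5 has {circle, square}, leaving only star.
Row 4, column 2: row 4 has {circle, square, star} and column 2 has {circle, square, triangle, star}, leaving only hexagon.
Row 4, column 3: row 4 has {circle, square, star, hexagon} and column 3 has {circle, square, star}, leaving only triangle.
Row 3 already has {circle, square, star} and column 3 already has {circle, square, triangle, star}, so row 3, column 3 must be hexagon.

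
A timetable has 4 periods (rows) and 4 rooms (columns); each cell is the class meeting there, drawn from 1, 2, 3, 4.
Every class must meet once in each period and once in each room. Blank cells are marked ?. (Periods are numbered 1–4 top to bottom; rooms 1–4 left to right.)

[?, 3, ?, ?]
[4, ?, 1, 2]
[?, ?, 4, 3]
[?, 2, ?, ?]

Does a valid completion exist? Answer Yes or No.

Period 2, room 2: period 2 together with room 2 already contain {1, 2, 3, 4} — every symbol — so nothing can go there. The grid has no valid completion.

No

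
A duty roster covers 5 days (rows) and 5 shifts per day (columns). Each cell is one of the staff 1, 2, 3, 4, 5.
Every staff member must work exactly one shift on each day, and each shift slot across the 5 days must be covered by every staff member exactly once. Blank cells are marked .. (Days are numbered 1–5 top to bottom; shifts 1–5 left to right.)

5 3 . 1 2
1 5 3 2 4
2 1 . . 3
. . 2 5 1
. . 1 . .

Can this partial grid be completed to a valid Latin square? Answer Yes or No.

Yes

No day or shift among the givens repeats a symbol, and propagating forced cells runs into no contradiction.
One valid completion exists (for instance, 5 3 4 1 2 / 1 5 3 2 4 / 2 1 5 4 3 / 3 4 2 5 1 / 4 2 1 3 5).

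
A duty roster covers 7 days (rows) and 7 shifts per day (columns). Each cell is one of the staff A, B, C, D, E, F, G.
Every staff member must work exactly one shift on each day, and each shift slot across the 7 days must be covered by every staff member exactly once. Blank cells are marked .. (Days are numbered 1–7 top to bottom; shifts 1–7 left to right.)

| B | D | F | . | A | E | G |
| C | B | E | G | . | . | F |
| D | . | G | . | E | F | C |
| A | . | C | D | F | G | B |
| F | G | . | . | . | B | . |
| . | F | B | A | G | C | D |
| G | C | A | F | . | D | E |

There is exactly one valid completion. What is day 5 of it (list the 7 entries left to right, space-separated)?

F G D E C B A

Day 5, shift 3: day 5 has {B, F, G} and shift 3 has {A, B, C, E, F, G}, leaving only D.
Day 5, shift 5: day 5 has {B, D, F, G} and shift 5 has {A, E, F, G}, leaving only C.
Day 5, shift 4: day 5 has {B, C, D, F, G} and shift 4 has {A, D, F, G}, leaving only E.
Day 5, shift 7: day 5 has {B, C, D, E, F, G} and shift 7 has {B, C, D, E, F, G}, leaving only A.
So day 5 reads: F G D E C B A.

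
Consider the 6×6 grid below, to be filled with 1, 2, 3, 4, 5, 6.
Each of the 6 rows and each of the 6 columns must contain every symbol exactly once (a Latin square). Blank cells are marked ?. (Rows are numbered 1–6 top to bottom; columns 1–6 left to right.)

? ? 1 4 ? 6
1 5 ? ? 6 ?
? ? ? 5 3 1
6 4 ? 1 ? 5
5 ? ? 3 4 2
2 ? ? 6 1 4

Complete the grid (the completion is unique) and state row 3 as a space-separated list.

4 6 2 5 3 1

Row 3, column 1: row 3 has {1, 3, 5} and column 1 has {1, 2, 5, 6}, leaving only 4.
Row 1, column 1: row 1 has {1, 4, 6} and column 1 has {1, 2, 4, 5, 6}, leaving only 3.
Row 1, column 2: row 1 has {1, 3, 4, 6} and column 2 has {4, 5}, leaving only 2.
Row 3, column 2: row 3 has {1, 3, 4, 5} and column 2 has {2, 4, 5}, leaving only 6.
Row 3, column 3: row 3 has {1, 3, 4, 5, 6} and column 3 has {1}, leaving only 2.
So row 3 reads: 4 6 2 5 3 1.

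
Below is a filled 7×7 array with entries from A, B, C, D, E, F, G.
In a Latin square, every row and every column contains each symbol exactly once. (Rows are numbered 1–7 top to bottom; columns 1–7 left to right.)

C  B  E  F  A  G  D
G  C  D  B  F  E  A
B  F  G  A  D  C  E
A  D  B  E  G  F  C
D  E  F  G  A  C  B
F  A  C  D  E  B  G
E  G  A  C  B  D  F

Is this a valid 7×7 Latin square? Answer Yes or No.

Every row is a permutation, but column 5 contains A twice (at rows 1 and 5).

No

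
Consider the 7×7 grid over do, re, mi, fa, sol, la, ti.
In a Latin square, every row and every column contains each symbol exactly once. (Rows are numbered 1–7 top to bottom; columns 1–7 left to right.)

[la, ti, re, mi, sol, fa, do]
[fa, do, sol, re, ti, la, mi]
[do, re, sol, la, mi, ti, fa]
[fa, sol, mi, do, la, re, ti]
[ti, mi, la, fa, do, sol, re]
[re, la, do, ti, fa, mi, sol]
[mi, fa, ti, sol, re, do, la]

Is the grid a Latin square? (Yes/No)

No

Every row is a permutation, but column 1 contains fa twice (at rows 2 and 4).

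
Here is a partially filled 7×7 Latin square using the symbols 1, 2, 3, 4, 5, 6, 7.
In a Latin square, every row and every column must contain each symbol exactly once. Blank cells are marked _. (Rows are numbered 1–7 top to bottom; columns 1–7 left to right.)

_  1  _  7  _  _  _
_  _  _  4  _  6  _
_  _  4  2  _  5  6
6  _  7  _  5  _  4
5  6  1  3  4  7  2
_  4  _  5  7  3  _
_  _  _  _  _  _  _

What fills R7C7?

Row 4, column 4: row 4 has {4, 5, 6, 7} and column 4 has {2, 3, 4, 5, 7}, leaving only 1.
Row 4, column 6: row 4 has {1, 4, 5, 6, 7} and column 6 has {3, 5, 6, 7}, leaving only 2.
Row 1, column 6: row 1 has {1, 7} and column 6 has {2, 3, 5, 6, 7}, leaving only 4.
Row 4, column 2: row 4 has {1, 2, 4, 5, 6, 7} and column 2 has {1, 4, 6}, leaving only 3.
Row 3, column 2: row 3 has {2, 4, 5, 6} and column 2 has {1, 3, 4, 6}, leaving only 7.
Row 6, column 7: row 6 has {3, 4, 5, 7} and column 7 has {2, 4, 6}, leaving only 1.
Row 6, column 1: row 6 has {1, 3, 4, 5, 7} and column 1 has {5, 6}, leaving only 2.
Row 1, column 1: row 1 has {1, 4, 7} and column 1 has {2, 5, 6}, leaving only 3.
Row 1, column 7: row 1 has {1, 3, 4, 7} and column 7 has {1, 2, 4, 6}, leaving only 5.
Row 3, column 1: row 3 has {2, 4, 5, 6, 7} and column 1 has {2, 3, 5, 6}, leaving only 1.
Row 2, column 1: row 2 has {4, 6} and column 1 has {1, 2, 3, 5, 6}, leaving only 7.
Row 2, column 7: row 2 has {4, 6, 7} and column 7 has {1, 2, 4, 5, 6}, leaving only 3.
Row 7 already has {} and column 7 already has {1, 2, 3, 4, 5, 6}, so row 7, column 7 must be 7.

7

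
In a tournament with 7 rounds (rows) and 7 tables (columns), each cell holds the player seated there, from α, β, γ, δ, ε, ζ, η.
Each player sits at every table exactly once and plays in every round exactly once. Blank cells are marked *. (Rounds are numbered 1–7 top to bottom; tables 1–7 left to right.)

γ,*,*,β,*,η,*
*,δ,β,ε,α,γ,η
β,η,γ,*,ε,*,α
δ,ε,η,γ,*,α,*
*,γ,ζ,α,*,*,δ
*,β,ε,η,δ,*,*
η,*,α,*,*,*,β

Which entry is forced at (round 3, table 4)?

ζ

Round 1, table 3: round 1 has {β, γ, η} and table 3 has {α, β, γ, ε, ζ, η}, leaving only δ.
Round 1, table 5: round 1 has {β, γ, δ, η} and table 5 has {α, δ, ε}, leaving only ζ.
Round 1, table 2: round 1 has {β, γ, δ, ζ, η} and table 2 has {β, γ, δ, ε, η}, leaving only α.
Round 1, table 7: round 1 has {α, β, γ, δ, ζ, η} and table 7 has {α, β, δ, η}, leaving only ε.
Round 2, table 1: round 2 has {α, β, γ, δ, ε, η} and table 1 has {β, γ, δ, η}, leaving only ζ.
Round 4, table 5: round 4 has {α, γ, δ, ε, η} and table 5 has {α, δ, ε, ζ}, leaving only β.
Round 4, table 7: round 4 has {α, β, γ, δ, ε, η} and table 7 has {α, β, δ, ε, η}, leaving only ζ.
Round 5, table 1: round 5 has {α, γ, δ, ζ} and table 1 has {β, γ, δ, ζ, η}, leaving only ε.
Round 5, table 5: round 5 has {α, γ, δ, ε, ζ} and table 5 has {α, β, δ, ε, ζ}, leaving only η.
Round 5, table 6: round 5 has {α, γ, δ, ε, ζ, η} and table 6 has {α, γ, η}, leaving only β.
Round 6, table 1: round 6 has {β, δ, ε, η} and table 1 has {β, γ, δ, ε, ζ, η}, leaving only α.
Round 6, table 6: round 6 has {α, β, δ, ε, η} and table 6 has {α, β, γ, η}, leaving only ζ.
Round 3, table 6: round 3 has {α, β, γ, ε, η} and table 6 has {α, β, γ, ζ, η}, leaving only δ.
Round 3 already has {α, β, γ, δ, ε, η} and table 4 already has {α, β, γ, ε, η}, so round 3, table 4 must be ζ.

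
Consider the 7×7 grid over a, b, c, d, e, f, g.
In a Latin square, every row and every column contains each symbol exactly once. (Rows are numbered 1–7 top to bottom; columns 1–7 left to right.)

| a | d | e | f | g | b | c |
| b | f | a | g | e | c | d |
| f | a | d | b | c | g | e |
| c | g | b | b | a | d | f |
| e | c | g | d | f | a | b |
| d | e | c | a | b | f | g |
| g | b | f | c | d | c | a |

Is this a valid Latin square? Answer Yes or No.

Row 4 contains b twice (at columns 3 and 4); row 7 is also not a permutation.

No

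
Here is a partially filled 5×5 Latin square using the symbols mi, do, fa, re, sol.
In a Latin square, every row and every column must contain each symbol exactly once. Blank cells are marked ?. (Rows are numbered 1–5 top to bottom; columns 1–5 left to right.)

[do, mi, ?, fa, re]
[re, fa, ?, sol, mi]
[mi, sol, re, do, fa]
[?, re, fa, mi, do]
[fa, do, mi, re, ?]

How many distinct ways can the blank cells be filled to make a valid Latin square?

1

Row 1, column 3: eliminating its row and column leaves {sol}.
Row 2, column 3: eliminating its row and column leaves {do}.
Row 4, column 1: eliminating its row and column leaves {sol}.
Row 5, column 5: eliminating its row and column leaves {sol}.
Only one assignment across all blanks avoids any row or column repeat, giving 1 completion.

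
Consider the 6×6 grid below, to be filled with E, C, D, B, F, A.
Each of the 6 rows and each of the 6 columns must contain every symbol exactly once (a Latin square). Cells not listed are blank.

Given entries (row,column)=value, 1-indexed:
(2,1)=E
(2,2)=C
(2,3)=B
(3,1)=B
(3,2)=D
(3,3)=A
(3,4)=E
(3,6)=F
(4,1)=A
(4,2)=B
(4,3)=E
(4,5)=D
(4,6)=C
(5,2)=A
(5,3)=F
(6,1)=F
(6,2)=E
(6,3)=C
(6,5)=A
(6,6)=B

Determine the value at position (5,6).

Row 1, column 2: row 1 has {} and column 2 has {E, C, D, B, A}, leaving only F.
Row 1, column 3: row 1 has {F} and column 3 has {E, C, B, F, A}, leaving only D.
Row 1, column 1: row 1 has {D, F} and column 1 has {E, B, F, A}, leaving only C.
Row 2, column 5: row 2 has {E, C, B} and column 5 has {D, A}, leaving only F.
Row 3, column 5: row 3 has {E, D, B, F, A} and column 5 has {D, F, A}, leaving only C.
Row 4, column 4: row 4 has {E, C, D, B, A} and column 4 has {E}, leaving only F.
Row 5, column 1: row 5 has {F, A} and column 1 has {E, C, B, F, A}, leaving only D.
Row 5 already has {D, F, A} and column 6 already has {C, B, F}, so row 5, column 6 must be E.

E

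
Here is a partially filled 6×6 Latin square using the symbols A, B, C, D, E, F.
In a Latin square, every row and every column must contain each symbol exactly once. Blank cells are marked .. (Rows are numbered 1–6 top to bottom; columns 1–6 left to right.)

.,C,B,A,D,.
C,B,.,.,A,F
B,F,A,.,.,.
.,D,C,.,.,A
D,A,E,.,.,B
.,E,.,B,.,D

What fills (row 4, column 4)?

F

Row 1, column 6: row 1 has {A, B, C, D} and column 6 has {A, B, D, F}, leaving only E.
Row 1, column 1: row 1 has {A, B, C, D, E} and column 1 has {B, C, D}, leaving only F.
Row 2, column 3: row 2 has {A, B, C, F} and column 3 has {A, B, C, E}, leaving only D.
Row 2, column 4: row 2 has {A, B, C, D, F} and column 4 has {A, B}, leaving only E.
Row 4 already has {A, C, D} and column 4 already has {A, B, E}, so row 4, column 4 must be F.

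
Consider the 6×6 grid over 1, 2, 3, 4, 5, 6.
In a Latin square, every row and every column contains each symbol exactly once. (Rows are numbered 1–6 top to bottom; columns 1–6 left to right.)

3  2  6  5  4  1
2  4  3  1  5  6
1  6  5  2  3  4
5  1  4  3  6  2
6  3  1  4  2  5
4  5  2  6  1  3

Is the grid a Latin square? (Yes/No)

Yes

Each row is a permutation of the 6 symbols, and so is each column.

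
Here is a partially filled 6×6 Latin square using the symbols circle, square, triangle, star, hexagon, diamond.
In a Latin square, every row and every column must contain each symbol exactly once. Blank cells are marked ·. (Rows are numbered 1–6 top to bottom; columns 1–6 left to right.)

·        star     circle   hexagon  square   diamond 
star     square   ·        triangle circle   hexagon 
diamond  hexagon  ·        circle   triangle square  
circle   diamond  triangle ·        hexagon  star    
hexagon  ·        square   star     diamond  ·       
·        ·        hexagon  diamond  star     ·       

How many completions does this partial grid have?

2

Row 1, column 1: eliminating its row and column leaves {triangle}.
Row 2, column 3: eliminating its row and column leaves {diamond}.
Row 3, column 3: eliminating its row and column leaves {star}.
Row 4, column 4: eliminating its row and column leaves {square}.
Row 5, column 2: eliminating its row and column leaves {circle, triangle}.
Row 5, column 6: eliminating its row and column leaves {circle, triangle}.
Row 6, column 1: eliminating its row and column leaves {square, triangle}.
Row 6, column 2: eliminating its row and column leaves {circle, triangle}.
Row 6, column 6: eliminating its row and column leaves {circle, triangle}.
Enumerating the assignments across these blanks that avoid any row or column repeat gives 2 completions.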